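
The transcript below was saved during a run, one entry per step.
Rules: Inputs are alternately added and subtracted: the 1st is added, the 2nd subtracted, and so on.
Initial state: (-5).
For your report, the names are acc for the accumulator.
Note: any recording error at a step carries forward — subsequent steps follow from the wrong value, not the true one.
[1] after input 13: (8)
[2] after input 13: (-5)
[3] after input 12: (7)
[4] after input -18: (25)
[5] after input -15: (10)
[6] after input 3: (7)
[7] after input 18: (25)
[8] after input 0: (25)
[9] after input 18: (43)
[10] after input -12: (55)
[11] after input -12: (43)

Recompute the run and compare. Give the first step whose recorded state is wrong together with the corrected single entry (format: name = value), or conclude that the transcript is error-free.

no error

1. acc = -5 + 13 = 8 (verified)
2. acc = 8 - 13 = -5 (verified)
3. acc = -5 + 12 = 7 (matches)
4. acc = 7 - -18 = 25 (exactly as logged)
5. acc = 25 + -15 = 10 (checks out)
6. acc = 10 - 3 = 7 (consistent with the transcript)
7. acc = 7 + 18 = 25 (confirmed correct)
8. acc = 25 - 0 = 25 (exactly as logged)
9. acc = 25 + 18 = 43 (verified)
10. acc = 43 - -12 = 55 (no discrepancy)
11. acc = 55 + -12 = 43 (no discrepancy)
Every step is consistent.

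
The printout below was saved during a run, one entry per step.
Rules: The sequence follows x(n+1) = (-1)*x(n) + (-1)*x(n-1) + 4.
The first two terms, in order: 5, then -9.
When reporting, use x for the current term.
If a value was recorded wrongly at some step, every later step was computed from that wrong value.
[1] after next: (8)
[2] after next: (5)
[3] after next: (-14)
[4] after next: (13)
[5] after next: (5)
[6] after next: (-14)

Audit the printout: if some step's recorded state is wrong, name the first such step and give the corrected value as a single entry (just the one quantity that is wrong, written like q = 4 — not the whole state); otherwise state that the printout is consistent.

step 1: x = -1*(-9) + (-1)*(5) + (4) = 8 -> verified
step 2: x = -1*(8) + (-1)*(-9) + (4) = 5 -> no discrepancy
step 3: x = -1*(5) + (-1)*(8) + (4) = -9 -> not what was recorded
Conclusion: step 3 carries the first error; the entry should be x = -9.

step 3, x = -9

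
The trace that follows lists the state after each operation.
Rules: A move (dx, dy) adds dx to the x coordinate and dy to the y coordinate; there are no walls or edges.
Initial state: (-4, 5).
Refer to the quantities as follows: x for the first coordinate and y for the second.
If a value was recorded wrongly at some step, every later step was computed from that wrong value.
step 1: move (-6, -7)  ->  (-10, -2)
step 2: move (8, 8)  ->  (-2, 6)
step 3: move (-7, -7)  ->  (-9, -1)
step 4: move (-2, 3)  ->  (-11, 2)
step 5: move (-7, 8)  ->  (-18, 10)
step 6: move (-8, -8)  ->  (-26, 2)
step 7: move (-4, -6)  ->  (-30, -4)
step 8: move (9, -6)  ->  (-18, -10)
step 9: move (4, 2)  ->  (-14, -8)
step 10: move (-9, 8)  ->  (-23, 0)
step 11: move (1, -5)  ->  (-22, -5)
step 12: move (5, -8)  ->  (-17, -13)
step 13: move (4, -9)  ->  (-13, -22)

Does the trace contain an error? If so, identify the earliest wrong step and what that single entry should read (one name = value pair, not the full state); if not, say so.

step 8, x = -21

Recomputing the run from the initial state:
step 1: x = -10, y = -2
step 2: x = -2, y = 6
step 3: x = -9, y = -1
step 4: x = -11, y = 2
step 5: x = -18, y = 10
step 6: x = -26, y = 2
step 7: x = -30, y = -4
step 8: x = -21, y = -10
step 9: x = -17, y = -8
step 10: x = -26, y = 0
step 11: x = -25, y = -5
step 12: x = -20, y = -13
step 13: x = -16, y = -22
The first disagreement with the trace is at step 8, where the value should be x = -21.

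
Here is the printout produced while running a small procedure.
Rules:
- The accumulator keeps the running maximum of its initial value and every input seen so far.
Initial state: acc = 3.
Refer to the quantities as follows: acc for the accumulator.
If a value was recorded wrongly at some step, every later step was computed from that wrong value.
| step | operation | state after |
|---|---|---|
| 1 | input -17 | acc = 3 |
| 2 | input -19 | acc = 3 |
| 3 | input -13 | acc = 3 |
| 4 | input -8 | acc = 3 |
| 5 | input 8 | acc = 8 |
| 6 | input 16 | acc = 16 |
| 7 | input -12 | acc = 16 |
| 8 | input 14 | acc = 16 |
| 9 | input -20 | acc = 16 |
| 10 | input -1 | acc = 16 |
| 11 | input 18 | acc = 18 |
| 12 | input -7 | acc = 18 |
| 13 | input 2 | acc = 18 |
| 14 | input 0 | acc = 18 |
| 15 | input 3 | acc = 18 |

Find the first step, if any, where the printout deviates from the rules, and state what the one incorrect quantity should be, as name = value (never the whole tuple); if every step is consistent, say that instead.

Recomputing the run from the initial state:
step 1: acc = 3
step 2: acc = 3
step 3: acc = 3
step 4: acc = 3
step 5: acc = 8
step 6: acc = 16
step 7: acc = 16
step 8: acc = 16
step 9: acc = 16
step 10: acc = 16
step 11: acc = 18
step 12: acc = 18
step 13: acc = 18
step 14: acc = 18
step 15: acc = 18
This matches the printout at every step.

no error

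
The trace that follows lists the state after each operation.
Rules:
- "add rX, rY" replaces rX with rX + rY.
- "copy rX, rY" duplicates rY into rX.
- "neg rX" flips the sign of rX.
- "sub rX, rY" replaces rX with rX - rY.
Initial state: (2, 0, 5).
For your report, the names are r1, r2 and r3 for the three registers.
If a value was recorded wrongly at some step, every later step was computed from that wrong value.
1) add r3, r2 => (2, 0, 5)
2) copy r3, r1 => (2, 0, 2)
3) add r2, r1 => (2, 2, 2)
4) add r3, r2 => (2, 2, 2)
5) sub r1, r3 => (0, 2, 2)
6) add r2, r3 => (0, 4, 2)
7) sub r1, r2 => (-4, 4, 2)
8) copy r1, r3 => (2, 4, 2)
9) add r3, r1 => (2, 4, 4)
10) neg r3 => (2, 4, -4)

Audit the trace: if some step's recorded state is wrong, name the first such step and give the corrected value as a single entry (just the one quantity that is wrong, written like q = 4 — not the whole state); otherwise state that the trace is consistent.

step 4, r3 = 4

Recomputing the run from the initial state:
step 1: r1 = 2, r2 = 0, r3 = 5
step 2: r1 = 2, r2 = 0, r3 = 2
step 3: r1 = 2, r2 = 2, r3 = 2
step 4: r1 = 2, r2 = 2, r3 = 4
step 5: r1 = -2, r2 = 2, r3 = 4
step 6: r1 = -2, r2 = 6, r3 = 4
step 7: r1 = -8, r2 = 6, r3 = 4
step 8: r1 = 4, r2 = 6, r3 = 4
step 9: r1 = 4, r2 = 6, r3 = 8
step 10: r1 = 4, r2 = 6, r3 = -8
The first disagreement with the trace is at step 4, where the value should be r3 = 4.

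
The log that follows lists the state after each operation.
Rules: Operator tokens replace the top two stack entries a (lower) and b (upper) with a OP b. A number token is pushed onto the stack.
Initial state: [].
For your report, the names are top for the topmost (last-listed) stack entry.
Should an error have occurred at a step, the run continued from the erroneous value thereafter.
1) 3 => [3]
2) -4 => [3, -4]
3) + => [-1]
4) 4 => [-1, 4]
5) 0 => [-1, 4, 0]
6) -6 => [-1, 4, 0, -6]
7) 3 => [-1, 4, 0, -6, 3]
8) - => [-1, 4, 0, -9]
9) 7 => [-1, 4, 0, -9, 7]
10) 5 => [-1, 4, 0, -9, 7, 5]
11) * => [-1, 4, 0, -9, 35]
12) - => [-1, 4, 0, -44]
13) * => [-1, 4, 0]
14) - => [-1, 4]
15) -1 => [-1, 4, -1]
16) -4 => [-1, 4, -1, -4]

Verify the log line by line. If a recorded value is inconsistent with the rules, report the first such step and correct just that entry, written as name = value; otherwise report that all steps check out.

no error

1. push 3: top = 3 (consistent with the log)
2. push -4: top = -4 (matches)
3. 3 + -4 = -1 (consistent with the log)
4. push 4: top = 4 (consistent with the log)
5. push 0: top = 0 (agrees with the log)
6. push -6: top = -6 (no discrepancy)
7. push 3: top = 3 (exactly as logged)
8. -6 - 3 = -9 (checks out)
9. push 7: top = 7 (same as recorded)
10. push 5: top = 5 (same as recorded)
11. 7 * 5 = 35 (exactly as logged)
12. -9 - 35 = -44 (agrees with the log)
13. 0 * -44 = 0 (in agreement)
14. 4 - 0 = 4 (same as recorded)
15. push -1: top = -1 (same as recorded)
16. push -4: top = -4 (no discrepancy)
No step deviates from the rules.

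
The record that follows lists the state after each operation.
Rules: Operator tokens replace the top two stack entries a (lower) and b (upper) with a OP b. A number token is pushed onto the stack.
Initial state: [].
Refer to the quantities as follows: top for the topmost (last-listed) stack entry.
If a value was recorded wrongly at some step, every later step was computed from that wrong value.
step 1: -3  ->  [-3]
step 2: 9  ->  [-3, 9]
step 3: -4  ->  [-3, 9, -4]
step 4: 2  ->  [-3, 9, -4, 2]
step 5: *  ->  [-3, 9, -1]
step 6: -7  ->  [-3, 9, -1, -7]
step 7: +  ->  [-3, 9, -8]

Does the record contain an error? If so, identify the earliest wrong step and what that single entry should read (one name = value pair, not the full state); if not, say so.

Recomputing the run from the initial state:
step 1: [-3]
step 2: [-3, 9]
step 3: [-3, 9, -4]
step 4: [-3, 9, -4, 2]
step 5: [-3, 9, -8]
step 6: [-3, 9, -8, -7]
step 7: [-3, 9, -15]
The first disagreement with the record is at step 5, where the value should be top = -8.

step 5, top = -8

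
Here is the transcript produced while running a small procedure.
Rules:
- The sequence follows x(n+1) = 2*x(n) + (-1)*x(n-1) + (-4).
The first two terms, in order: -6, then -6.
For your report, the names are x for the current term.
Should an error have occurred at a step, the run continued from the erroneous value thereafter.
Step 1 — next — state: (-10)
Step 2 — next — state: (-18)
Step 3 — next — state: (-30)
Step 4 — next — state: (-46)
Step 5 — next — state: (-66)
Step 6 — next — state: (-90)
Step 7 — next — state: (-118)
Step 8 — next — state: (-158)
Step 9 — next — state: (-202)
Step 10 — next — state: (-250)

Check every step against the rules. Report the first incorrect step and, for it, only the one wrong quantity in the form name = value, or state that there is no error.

Recomputing the run from the initial state:
step 1: x = -10
step 2: x = -18
step 3: x = -30
step 4: x = -46
step 5: x = -66
step 6: x = -90
step 7: x = -118
step 8: x = -150
step 9: x = -186
step 10: x = -226
The first disagreement with the transcript is at step 8, where the value should be x = -150.

step 8, x = -150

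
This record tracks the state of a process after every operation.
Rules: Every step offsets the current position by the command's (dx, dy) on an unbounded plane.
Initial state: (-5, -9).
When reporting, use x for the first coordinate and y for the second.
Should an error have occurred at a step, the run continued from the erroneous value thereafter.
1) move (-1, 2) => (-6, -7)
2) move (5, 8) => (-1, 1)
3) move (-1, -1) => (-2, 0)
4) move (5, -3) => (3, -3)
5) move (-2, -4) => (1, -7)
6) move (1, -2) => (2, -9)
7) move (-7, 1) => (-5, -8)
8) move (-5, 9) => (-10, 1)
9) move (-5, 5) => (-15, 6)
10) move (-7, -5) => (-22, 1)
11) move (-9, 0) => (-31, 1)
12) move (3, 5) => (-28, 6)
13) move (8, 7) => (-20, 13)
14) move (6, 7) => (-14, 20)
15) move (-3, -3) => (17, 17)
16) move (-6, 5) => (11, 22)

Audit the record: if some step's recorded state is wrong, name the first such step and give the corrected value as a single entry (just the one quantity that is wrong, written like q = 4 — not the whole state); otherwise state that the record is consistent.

step 15, x = -17

Step 1: x = -5 + (-1) = -6, y = -9 + (2) = -7 — checks out.
Step 2: x = -6 + (5) = -1, y = -7 + (8) = 1 — exactly as logged.
Step 3: x = -1 + (-1) = -2, y = 1 + (-1) = 0 — in agreement.
Step 4: x = -2 + (5) = 3, y = 0 + (-3) = -3 — checks out.
Step 5: x = 3 + (-2) = 1, y = -3 + (-4) = -7 — agrees with the record.
Step 6: x = 1 + (1) = 2, y = -7 + (-2) = -9 — same as recorded.
Step 7: x = 2 + (-7) = -5, y = -9 + (1) = -8 — agrees with the record.
Step 8: x = -5 + (-5) = -10, y = -8 + (9) = 1 — same as recorded.
Step 9: x = -10 + (-5) = -15, y = 1 + (5) = 6 — verified.
Step 10: x = -15 + (-7) = -22, y = 6 + (-5) = 1 — confirmed correct.
Step 11: x = -22 + (-9) = -31, y = 1 + (0) = 1 — matches.
Step 12: x = -31 + (3) = -28, y = 1 + (5) = 6 — verified.
Step 13: x = -28 + (8) = -20, y = 6 + (7) = 13 — agrees with the record.
Step 14: x = -20 + (6) = -14, y = 13 + (7) = 20 — no discrepancy.
Step 15: x = -14 + (-3) = -17, y = 20 + (-3) = 17 — a discrepancy with the record.
First incorrect step: 15; the correct value is x = -17.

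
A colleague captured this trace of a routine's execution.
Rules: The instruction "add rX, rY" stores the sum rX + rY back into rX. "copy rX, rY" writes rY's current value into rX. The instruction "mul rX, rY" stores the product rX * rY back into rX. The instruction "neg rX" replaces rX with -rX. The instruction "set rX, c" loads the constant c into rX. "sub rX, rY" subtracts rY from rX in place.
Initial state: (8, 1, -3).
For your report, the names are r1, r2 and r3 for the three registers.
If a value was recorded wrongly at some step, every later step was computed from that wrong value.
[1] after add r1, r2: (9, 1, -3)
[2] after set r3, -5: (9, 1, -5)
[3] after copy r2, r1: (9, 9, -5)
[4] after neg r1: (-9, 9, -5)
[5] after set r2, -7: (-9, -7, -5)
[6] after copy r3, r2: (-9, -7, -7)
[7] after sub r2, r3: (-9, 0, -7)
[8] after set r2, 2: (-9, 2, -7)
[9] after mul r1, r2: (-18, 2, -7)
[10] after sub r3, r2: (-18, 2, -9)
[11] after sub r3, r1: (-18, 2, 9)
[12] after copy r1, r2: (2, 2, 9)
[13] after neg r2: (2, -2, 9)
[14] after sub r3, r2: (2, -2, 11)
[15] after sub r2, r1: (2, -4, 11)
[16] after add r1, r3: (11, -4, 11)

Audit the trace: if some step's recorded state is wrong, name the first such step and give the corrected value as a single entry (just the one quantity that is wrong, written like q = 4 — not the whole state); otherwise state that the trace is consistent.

Recomputing the run from the initial state:
step 1: r1 = 9, r2 = 1, r3 = -3
step 2: r1 = 9, r2 = 1, r3 = -5
step 3: r1 = 9, r2 = 9, r3 = -5
step 4: r1 = -9, r2 = 9, r3 = -5
step 5: r1 = -9, r2 = -7, r3 = -5
step 6: r1 = -9, r2 = -7, r3 = -7
step 7: r1 = -9, r2 = 0, r3 = -7
step 8: r1 = -9, r2 = 2, r3 = -7
step 9: r1 = -18, r2 = 2, r3 = -7
step 10: r1 = -18, r2 = 2, r3 = -9
step 11: r1 = -18, r2 = 2, r3 = 9
step 12: r1 = 2, r2 = 2, r3 = 9
step 13: r1 = 2, r2 = -2, r3 = 9
step 14: r1 = 2, r2 = -2, r3 = 11
step 15: r1 = 2, r2 = -4, r3 = 11
step 16: r1 = 13, r2 = -4, r3 = 11
The first disagreement with the trace is at step 16, where the value should be r1 = 13.

step 16, r1 = 13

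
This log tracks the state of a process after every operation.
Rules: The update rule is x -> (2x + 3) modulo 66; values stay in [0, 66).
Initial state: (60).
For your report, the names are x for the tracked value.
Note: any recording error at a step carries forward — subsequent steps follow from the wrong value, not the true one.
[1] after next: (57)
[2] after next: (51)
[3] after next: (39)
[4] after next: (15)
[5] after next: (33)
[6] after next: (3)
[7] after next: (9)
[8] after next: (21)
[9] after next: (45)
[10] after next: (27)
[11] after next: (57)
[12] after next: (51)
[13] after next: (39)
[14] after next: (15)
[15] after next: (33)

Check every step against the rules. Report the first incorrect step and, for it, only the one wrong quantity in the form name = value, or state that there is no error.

no error

Recomputing the run from the initial state:
step 1: x = 57
step 2: x = 51
step 3: x = 39
step 4: x = 15
step 5: x = 33
step 6: x = 3
step 7: x = 9
step 8: x = 21
step 9: x = 45
step 10: x = 27
step 11: x = 57
step 12: x = 51
step 13: x = 39
step 14: x = 15
step 15: x = 33
This matches the log at every step.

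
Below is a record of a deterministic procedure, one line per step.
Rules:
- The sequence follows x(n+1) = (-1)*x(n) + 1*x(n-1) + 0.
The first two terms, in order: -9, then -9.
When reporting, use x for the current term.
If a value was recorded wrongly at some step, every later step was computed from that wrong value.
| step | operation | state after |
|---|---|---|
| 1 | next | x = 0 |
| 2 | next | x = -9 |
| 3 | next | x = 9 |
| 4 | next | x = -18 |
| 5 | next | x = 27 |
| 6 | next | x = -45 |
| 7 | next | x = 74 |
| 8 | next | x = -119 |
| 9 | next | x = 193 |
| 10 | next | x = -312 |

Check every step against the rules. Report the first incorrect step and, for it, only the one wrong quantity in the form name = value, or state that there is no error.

1. x = -1*(-9) + (1)*(-9) + (0) = 0 (confirmed correct)
2. x = -1*(0) + (1)*(-9) + (0) = -9 (in agreement)
3. x = -1*(-9) + (1)*(0) + (0) = 9 (confirmed correct)
4. x = -1*(9) + (1)*(-9) + (0) = -18 (checks out)
5. x = -1*(-18) + (1)*(9) + (0) = 27 (agrees with the record)
6. x = -1*(27) + (1)*(-18) + (0) = -45 (in agreement)
7. x = -1*(-45) + (1)*(27) + (0) = 72 (not what was recorded)
The audit stops at step 7: the recorded entry is wrong and should be x = 72.

step 7, x = 72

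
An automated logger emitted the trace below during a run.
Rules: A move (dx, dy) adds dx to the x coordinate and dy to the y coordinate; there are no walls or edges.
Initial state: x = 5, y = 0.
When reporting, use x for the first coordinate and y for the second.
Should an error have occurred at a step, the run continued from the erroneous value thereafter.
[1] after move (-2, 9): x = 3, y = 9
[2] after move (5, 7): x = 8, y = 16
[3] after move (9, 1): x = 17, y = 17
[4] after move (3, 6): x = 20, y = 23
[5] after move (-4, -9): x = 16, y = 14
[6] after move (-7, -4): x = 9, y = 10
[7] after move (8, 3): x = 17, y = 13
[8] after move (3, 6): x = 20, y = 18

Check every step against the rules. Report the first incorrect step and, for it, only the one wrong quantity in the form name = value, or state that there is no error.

1. x = 5 + (-2) = 3, y = 0 + (9) = 9 (confirmed correct)
2. x = 3 + (5) = 8, y = 9 + (7) = 16 (consistent with the trace)
3. x = 8 + (9) = 17, y = 16 + (1) = 17 (verified)
4. x = 17 + (3) = 20, y = 17 + (6) = 23 (same as recorded)
5. x = 20 + (-4) = 16, y = 23 + (-9) = 14 (matches)
6. x = 16 + (-7) = 9, y = 14 + (-4) = 10 (consistent with the trace)
7. x = 9 + (8) = 17, y = 10 + (3) = 13 (exactly as logged)
8. x = 17 + (3) = 20, y = 13 + (6) = 19 (the entry is off here)
First incorrect step: 8; the correct value is y = 19.

step 8, y = 19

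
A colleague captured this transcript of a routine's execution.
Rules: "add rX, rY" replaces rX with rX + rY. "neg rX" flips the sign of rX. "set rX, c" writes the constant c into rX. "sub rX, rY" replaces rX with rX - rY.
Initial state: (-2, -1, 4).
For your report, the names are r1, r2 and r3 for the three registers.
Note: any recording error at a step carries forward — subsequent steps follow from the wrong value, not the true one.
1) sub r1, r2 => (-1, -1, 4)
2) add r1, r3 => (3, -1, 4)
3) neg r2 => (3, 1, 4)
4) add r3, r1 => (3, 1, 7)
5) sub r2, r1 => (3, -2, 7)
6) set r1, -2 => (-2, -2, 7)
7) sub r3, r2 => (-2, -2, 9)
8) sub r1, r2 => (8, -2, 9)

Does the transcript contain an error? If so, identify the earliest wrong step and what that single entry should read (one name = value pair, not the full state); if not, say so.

1. r1 = -2 - -1 = -1 (checks out)
2. r1 = -1 + 4 = 3 (exactly as logged)
3. r2 = -(-1) = 1 (verified)
4. r3 = 4 + 3 = 7 (confirmed correct)
5. r2 = 1 - 3 = -2 (matches)
6. r1 = -2 (checks out)
7. r3 = 7 - -2 = 9 (same as recorded)
8. r1 = -2 - -2 = 0 (the transcript has a different value)
Conclusion: step 8 carries the first error; the entry should be r1 = 0.

step 8, r1 = 0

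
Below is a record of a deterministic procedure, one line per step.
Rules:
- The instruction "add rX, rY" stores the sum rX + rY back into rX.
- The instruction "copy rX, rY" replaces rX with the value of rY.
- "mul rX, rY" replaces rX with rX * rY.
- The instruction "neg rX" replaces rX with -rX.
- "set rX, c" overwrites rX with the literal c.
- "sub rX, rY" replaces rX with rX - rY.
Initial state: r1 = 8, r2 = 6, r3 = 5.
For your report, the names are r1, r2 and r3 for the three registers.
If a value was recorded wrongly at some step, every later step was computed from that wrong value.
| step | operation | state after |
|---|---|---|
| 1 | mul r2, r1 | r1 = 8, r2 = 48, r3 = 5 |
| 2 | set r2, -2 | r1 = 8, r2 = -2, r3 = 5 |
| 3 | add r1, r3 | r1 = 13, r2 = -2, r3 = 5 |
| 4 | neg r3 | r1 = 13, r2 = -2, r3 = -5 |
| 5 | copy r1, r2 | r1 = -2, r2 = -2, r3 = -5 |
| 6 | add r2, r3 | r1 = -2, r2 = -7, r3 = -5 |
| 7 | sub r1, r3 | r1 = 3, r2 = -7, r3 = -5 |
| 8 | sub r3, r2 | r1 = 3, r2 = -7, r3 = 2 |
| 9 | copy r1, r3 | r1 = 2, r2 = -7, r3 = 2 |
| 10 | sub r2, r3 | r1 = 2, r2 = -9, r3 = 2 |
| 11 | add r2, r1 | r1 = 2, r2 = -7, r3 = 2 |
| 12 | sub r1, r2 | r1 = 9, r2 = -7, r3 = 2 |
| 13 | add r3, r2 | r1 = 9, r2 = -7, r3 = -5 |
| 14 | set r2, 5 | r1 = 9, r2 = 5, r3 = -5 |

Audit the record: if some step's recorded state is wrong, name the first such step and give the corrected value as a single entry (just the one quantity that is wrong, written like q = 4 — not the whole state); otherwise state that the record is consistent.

Recomputing the run from the initial state:
step 1: r1 = 8, r2 = 48, r3 = 5
step 2: r1 = 8, r2 = -2, r3 = 5
step 3: r1 = 13, r2 = -2, r3 = 5
step 4: r1 = 13, r2 = -2, r3 = -5
step 5: r1 = -2, r2 = -2, r3 = -5
step 6: r1 = -2, r2 = -7, r3 = -5
step 7: r1 = 3, r2 = -7, r3 = -5
step 8: r1 = 3, r2 = -7, r3 = 2
step 9: r1 = 2, r2 = -7, r3 = 2
step 10: r1 = 2, r2 = -9, r3 = 2
step 11: r1 = 2, r2 = -7, r3 = 2
step 12: r1 = 9, r2 = -7, r3 = 2
step 13: r1 = 9, r2 = -7, r3 = -5
step 14: r1 = 9, r2 = 5, r3 = -5
This matches the record at every step.

no error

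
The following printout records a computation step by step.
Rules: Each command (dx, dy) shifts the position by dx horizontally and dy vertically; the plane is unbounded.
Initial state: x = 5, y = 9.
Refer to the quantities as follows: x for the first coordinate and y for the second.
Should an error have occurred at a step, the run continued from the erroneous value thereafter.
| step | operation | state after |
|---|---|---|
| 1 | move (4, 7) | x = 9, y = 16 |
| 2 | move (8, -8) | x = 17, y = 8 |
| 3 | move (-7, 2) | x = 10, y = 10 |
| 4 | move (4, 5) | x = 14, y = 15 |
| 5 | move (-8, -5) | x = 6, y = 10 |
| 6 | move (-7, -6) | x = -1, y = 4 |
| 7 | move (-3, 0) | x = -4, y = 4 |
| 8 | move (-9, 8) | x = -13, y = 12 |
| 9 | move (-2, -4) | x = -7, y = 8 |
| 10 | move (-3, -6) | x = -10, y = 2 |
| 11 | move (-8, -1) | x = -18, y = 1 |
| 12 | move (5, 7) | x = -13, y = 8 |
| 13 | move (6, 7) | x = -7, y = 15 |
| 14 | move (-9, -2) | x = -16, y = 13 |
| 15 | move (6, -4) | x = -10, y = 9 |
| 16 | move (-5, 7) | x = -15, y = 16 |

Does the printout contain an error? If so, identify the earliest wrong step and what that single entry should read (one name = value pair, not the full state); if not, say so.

Recomputing the run from the initial state:
step 1: x = 9, y = 16
step 2: x = 17, y = 8
step 3: x = 10, y = 10
step 4: x = 14, y = 15
step 5: x = 6, y = 10
step 6: x = -1, y = 4
step 7: x = -4, y = 4
step 8: x = -13, y = 12
step 9: x = -15, y = 8
step 10: x = -18, y = 2
step 11: x = -26, y = 1
step 12: x = -21, y = 8
step 13: x = -15, y = 15
step 14: x = -24, y = 13
step 15: x = -18, y = 9
step 16: x = -23, y = 16
The first disagreement with the printout is at step 9, where the value should be x = -15.

step 9, x = -15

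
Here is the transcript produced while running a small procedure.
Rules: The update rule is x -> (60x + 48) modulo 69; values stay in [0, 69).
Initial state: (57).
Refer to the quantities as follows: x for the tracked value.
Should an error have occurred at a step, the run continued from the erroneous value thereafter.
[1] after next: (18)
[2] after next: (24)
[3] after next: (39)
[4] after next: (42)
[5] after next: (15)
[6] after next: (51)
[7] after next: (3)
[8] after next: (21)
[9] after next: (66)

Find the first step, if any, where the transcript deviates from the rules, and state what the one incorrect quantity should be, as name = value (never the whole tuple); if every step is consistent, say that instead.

Recomputing the run from the initial state:
step 1: x = 18
step 2: x = 24
step 3: x = 39
step 4: x = 42
step 5: x = 15
step 6: x = 51
step 7: x = 3
step 8: x = 21
step 9: x = 66
This matches the transcript at every step.

no error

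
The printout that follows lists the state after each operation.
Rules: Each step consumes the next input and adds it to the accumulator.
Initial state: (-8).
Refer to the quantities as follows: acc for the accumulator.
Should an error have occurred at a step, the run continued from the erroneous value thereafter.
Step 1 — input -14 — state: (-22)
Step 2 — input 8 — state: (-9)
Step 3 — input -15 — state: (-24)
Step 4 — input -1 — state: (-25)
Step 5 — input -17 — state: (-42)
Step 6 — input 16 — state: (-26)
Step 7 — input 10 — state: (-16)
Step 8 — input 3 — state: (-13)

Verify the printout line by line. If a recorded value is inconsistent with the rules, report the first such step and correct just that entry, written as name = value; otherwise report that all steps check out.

step 2, acc = -14

Recomputing the run from the initial state:
step 1: acc = -22
step 2: acc = -14
step 3: acc = -29
step 4: acc = -30
step 5: acc = -47
step 6: acc = -31
step 7: acc = -21
step 8: acc = -18
The first disagreement with the printout is at step 2, where the value should be acc = -14.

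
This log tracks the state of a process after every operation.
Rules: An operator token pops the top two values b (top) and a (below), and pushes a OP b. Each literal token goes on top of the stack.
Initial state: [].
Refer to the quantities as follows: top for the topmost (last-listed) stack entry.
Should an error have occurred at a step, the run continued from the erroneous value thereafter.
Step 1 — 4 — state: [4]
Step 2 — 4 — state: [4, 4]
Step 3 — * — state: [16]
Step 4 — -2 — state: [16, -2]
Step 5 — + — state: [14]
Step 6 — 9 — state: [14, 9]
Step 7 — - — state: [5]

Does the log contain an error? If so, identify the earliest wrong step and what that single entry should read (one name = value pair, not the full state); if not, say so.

no error

Recomputing the run from the initial state:
step 1: [4]
step 2: [4, 4]
step 3: [16]
step 4: [16, -2]
step 5: [14]
step 6: [14, 9]
step 7: [5]
This matches the log at every step.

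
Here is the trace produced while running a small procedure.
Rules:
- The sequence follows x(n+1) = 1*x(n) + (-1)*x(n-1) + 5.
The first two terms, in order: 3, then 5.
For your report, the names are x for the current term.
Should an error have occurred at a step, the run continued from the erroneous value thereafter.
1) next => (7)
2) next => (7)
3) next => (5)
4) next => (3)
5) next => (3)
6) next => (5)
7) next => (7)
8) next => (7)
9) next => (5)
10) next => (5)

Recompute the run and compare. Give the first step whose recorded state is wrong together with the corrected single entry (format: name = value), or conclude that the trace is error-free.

Recomputing the run from the initial state:
step 1: x = 7
step 2: x = 7
step 3: x = 5
step 4: x = 3
step 5: x = 3
step 6: x = 5
step 7: x = 7
step 8: x = 7
step 9: x = 5
step 10: x = 3
The first disagreement with the trace is at step 10, where the value should be x = 3.

step 10, x = 3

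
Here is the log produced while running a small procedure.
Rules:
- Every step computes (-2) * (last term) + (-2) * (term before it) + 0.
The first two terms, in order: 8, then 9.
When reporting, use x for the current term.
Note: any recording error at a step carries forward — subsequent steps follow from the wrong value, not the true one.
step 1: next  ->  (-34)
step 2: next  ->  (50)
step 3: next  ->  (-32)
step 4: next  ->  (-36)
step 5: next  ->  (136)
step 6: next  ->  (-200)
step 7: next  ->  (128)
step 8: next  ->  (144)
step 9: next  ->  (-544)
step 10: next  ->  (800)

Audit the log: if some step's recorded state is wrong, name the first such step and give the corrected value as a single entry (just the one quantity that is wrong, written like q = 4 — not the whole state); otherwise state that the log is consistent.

step 1: x = -2*(9) + (-2)*(8) + (0) = -34 -> agrees with the log
step 2: x = -2*(-34) + (-2)*(9) + (0) = 50 -> same as recorded
step 3: x = -2*(50) + (-2)*(-34) + (0) = -32 -> in agreement
step 4: x = -2*(-32) + (-2)*(50) + (0) = -36 -> no discrepancy
step 5: x = -2*(-36) + (-2)*(-32) + (0) = 136 -> same as recorded
step 6: x = -2*(136) + (-2)*(-36) + (0) = -200 -> verified
step 7: x = -2*(-200) + (-2)*(136) + (0) = 128 -> in agreement
step 8: x = -2*(128) + (-2)*(-200) + (0) = 144 -> matches
step 9: x = -2*(144) + (-2)*(128) + (0) = -544 -> in agreement
step 10: x = -2*(-544) + (-2)*(144) + (0) = 800 -> confirmed correct
No step deviates from the rules.

no error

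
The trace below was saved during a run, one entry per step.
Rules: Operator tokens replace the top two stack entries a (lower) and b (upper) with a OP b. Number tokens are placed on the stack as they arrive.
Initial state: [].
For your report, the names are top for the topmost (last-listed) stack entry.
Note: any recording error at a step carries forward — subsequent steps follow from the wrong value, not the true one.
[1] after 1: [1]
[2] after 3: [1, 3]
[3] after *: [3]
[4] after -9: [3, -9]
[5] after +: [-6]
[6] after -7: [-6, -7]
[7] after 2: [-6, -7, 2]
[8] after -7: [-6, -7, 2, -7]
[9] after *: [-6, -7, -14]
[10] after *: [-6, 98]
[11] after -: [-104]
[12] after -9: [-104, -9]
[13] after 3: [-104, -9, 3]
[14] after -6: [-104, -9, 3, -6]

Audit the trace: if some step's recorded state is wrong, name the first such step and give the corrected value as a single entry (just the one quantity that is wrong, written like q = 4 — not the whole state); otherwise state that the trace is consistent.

no error

Recomputing the run from the initial state:
step 1: [1]
step 2: [1, 3]
step 3: [3]
step 4: [3, -9]
step 5: [-6]
step 6: [-6, -7]
step 7: [-6, -7, 2]
step 8: [-6, -7, 2, -7]
step 9: [-6, -7, -14]
step 10: [-6, 98]
step 11: [-104]
step 12: [-104, -9]
step 13: [-104, -9, 3]
step 14: [-104, -9, 3, -6]
This matches the trace at every step.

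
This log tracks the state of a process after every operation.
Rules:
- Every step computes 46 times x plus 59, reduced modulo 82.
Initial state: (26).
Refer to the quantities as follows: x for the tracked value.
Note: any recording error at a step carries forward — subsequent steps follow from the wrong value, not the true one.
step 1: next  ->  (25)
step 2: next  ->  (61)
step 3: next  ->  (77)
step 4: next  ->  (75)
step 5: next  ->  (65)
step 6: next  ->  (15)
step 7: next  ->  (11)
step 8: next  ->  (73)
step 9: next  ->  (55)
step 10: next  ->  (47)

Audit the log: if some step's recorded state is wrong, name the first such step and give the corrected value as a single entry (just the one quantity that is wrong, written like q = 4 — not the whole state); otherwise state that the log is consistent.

1. x = (46*26 + 59) mod 82 = 25 (agrees with the log)
2. x = (46*25 + 59) mod 82 = 61 (confirmed correct)
3. x = (46*61 + 59) mod 82 = 77 (same as recorded)
4. x = (46*77 + 59) mod 82 = 75 (agrees with the log)
5. x = (46*75 + 59) mod 82 = 65 (checks out)
6. x = (46*65 + 59) mod 82 = 15 (matches)
7. x = (46*15 + 59) mod 82 = 11 (agrees with the log)
8. x = (46*11 + 59) mod 82 = 73 (same as recorded)
9. x = (46*73 + 59) mod 82 = 55 (verified)
10. x = (46*55 + 59) mod 82 = 47 (checks out)
Nothing is out of place; the run is error-free.

no error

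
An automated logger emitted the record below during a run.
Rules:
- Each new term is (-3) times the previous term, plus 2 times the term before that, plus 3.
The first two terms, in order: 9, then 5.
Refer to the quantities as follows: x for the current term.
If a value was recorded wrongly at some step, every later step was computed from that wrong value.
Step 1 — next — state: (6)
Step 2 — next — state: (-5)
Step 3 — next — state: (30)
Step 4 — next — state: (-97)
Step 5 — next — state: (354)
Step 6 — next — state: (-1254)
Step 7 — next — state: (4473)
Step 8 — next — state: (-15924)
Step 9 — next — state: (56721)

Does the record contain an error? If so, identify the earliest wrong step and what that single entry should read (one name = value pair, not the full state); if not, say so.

step 6, x = -1253

1. x = -3*(5) + (2)*(9) + (3) = 6 (exactly as logged)
2. x = -3*(6) + (2)*(5) + (3) = -5 (confirmed correct)
3. x = -3*(-5) + (2)*(6) + (3) = 30 (matches)
4. x = -3*(30) + (2)*(-5) + (3) = -97 (confirmed correct)
5. x = -3*(-97) + (2)*(30) + (3) = 354 (same as recorded)
6. x = -3*(354) + (2)*(-97) + (3) = -1253 (the record has a different value)
First deviation found at step 6; the corrected entry is x = -1253.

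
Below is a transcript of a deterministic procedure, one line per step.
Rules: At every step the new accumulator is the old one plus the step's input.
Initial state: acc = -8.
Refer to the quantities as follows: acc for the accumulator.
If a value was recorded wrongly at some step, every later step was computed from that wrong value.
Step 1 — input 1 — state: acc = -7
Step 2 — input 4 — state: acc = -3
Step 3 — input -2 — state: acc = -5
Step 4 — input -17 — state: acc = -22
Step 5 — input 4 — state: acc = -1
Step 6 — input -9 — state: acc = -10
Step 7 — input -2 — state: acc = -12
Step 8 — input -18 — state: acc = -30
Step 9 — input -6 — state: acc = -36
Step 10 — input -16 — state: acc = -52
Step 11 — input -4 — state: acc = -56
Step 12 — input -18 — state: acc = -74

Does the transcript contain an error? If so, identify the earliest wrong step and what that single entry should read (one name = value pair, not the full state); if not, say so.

step 5, acc = -18

1. acc = -8 + 1 = -7 (no discrepancy)
2. acc = -7 + 4 = -3 (no discrepancy)
3. acc = -3 + -2 = -5 (confirmed correct)
4. acc = -5 + -17 = -22 (verified)
5. acc = -22 + 4 = -18 (the recorded entry deviates here)
So the first discrepancy is step 5, where the right value is acc = -18.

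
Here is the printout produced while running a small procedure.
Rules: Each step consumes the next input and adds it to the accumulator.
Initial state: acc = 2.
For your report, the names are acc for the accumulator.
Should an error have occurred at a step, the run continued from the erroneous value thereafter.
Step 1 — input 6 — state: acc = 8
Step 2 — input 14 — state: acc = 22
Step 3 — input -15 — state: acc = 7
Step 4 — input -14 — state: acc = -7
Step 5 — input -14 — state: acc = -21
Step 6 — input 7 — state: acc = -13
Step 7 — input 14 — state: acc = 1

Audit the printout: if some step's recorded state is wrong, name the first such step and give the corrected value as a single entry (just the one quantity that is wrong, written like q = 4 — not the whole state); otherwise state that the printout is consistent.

step 6, acc = -14

Recomputing the run from the initial state:
step 1: acc = 8
step 2: acc = 22
step 3: acc = 7
step 4: acc = -7
step 5: acc = -21
step 6: acc = -14
step 7: acc = 0
The first disagreement with the printout is at step 6, where the value should be acc = -14.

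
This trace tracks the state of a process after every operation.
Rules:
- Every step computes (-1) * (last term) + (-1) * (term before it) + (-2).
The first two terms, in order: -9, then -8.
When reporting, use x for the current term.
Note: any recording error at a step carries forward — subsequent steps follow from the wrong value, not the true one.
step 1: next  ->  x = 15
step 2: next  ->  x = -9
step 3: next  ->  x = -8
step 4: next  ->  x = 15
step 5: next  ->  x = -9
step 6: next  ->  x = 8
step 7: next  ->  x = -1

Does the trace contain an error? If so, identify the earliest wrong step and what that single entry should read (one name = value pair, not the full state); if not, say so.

step 6, x = -8

step 1: x = -1*(-8) + (-1)*(-9) + (-2) = 15 -> consistent with the trace
step 2: x = -1*(15) + (-1)*(-8) + (-2) = -9 -> matches
step 3: x = -1*(-9) + (-1)*(15) + (-2) = -8 -> confirmed correct
step 4: x = -1*(-8) + (-1)*(-9) + (-2) = 15 -> matches
step 5: x = -1*(15) + (-1)*(-8) + (-2) = -9 -> confirmed correct
step 6: x = -1*(-9) + (-1)*(15) + (-2) = -8 -> the recorded entry deviates here
Conclusion: step 6 carries the first error; the entry should be x = -8.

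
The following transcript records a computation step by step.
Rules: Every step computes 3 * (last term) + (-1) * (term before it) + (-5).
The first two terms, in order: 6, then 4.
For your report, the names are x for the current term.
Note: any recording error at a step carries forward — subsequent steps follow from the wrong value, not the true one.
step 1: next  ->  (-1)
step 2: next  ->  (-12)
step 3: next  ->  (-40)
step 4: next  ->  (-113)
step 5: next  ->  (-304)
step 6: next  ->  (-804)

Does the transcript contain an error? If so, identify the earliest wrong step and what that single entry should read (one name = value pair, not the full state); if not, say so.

step 1, x = 1

Recomputing the run from the initial state:
step 1: x = 1
step 2: x = -6
step 3: x = -24
step 4: x = -71
step 5: x = -194
step 6: x = -516
The first disagreement with the transcript is at step 1, where the value should be x = 1.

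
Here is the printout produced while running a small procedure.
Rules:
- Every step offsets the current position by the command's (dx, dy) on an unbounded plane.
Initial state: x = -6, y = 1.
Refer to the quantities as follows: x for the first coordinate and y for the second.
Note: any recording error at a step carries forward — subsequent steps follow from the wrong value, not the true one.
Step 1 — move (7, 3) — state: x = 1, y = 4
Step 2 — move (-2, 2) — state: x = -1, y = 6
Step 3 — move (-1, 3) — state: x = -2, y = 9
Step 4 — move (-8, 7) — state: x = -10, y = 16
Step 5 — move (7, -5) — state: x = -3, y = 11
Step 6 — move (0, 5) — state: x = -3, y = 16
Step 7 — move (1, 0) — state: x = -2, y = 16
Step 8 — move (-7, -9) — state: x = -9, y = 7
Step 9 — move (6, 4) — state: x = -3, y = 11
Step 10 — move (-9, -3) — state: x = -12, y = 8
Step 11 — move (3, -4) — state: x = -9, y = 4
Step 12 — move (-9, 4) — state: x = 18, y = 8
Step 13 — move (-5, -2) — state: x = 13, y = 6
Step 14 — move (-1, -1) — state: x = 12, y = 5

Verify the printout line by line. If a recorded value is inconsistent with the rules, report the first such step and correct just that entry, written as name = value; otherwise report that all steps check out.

step 1: x = -6 + (7) = 1, y = 1 + (3) = 4 -> verified
step 2: x = 1 + (-2) = -1, y = 4 + (2) = 6 -> in agreement
step 3: x = -1 + (-1) = -2, y = 6 + (3) = 9 -> agrees with the printout
step 4: x = -2 + (-8) = -10, y = 9 + (7) = 16 -> agrees with the printout
step 5: x = -10 + (7) = -3, y = 16 + (-5) = 11 -> exactly as logged
step 6: x = -3 + (0) = -3, y = 11 + (5) = 16 -> checks out
step 7: x = -3 + (1) = -2, y = 16 + (0) = 16 -> agrees with the printout
step 8: x = -2 + (-7) = -9, y = 16 + (-9) = 7 -> matches
step 9: x = -9 + (6) = -3, y = 7 + (4) = 11 -> exactly as logged
step 10: x = -3 + (-9) = -12, y = 11 + (-3) = 8 -> checks out
step 11: x = -12 + (3) = -9, y = 8 + (-4) = 4 -> exactly as logged
step 12: x = -9 + (-9) = -18, y = 4 + (4) = 8 -> the printout has a different value
First incorrect step: 12; the correct value is x = -18.

step 12, x = -18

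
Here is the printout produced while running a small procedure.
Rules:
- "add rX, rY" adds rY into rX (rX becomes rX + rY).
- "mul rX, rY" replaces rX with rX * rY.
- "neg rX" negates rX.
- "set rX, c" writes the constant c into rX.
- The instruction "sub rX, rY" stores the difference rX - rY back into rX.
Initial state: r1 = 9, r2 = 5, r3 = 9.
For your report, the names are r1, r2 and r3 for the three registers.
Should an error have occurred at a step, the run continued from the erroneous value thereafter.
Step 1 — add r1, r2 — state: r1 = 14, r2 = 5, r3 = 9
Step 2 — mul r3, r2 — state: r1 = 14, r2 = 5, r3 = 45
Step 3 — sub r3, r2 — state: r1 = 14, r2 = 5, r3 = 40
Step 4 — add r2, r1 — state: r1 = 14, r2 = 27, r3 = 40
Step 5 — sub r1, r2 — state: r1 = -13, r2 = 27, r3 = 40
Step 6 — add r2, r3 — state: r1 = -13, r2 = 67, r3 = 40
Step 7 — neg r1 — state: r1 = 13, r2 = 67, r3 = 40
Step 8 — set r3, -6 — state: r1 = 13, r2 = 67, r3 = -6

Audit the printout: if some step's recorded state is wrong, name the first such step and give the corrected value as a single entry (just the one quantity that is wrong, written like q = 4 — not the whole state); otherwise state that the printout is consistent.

step 4, r2 = 19

Recomputing the run from the initial state:
step 1: r1 = 14, r2 = 5, r3 = 9
step 2: r1 = 14, r2 = 5, r3 = 45
step 3: r1 = 14, r2 = 5, r3 = 40
step 4: r1 = 14, r2 = 19, r3 = 40
step 5: r1 = -5, r2 = 19, r3 = 40
step 6: r1 = -5, r2 = 59, r3 = 40
step 7: r1 = 5, r2 = 59, r3 = 40
step 8: r1 = 5, r2 = 59, r3 = -6
The first disagreement with the printout is at step 4, where the value should be r2 = 19.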